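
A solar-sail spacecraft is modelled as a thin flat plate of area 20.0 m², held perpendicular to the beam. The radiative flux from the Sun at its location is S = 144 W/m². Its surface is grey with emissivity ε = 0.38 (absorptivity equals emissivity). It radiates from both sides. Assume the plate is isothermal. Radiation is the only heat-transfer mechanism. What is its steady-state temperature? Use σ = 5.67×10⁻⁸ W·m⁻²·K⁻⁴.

At equilibrium, absorbed power = emitted power.
Absorbing cross-section = A = 20.00 m²; emitting surface = 2A = 40.00 m² (ratio 2).
εS·A_cross = εσ·A_surf·T⁴  ⇒  T⁴ = S/(2σ)   (ε cancels).
T⁴ = 144/(2·5.67×10⁻⁸) = 1.270×10⁹ K⁴.
T = (1.270×10⁹)^(1/4).

T ≈ 189 K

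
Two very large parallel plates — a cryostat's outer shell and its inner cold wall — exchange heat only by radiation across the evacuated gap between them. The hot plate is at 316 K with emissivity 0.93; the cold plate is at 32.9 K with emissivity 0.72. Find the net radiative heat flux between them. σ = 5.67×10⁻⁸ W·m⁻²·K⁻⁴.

For two infinite grey parallel plates, q = σ(T₁⁴ − T₂⁴)/(1/ε₁ + 1/ε₂ − 1).
T₁⁴ − T₂⁴ = 9.971×10⁹ − 1.172×10⁶ = 9.970×10⁹ K⁴.
1/ε₁ + 1/ε₂ − 1 = 1.075 + 1.389 − 1 = 1.464.
q = 5.67×10⁻⁸ × 9.970×10⁹ / 1.464.

q ≈ 386 W/m²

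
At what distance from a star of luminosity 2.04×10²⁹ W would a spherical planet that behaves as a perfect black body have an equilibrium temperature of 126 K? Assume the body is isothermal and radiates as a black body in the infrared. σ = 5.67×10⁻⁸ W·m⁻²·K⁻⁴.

d ≈ 1.69×10¹³ m

For an isothermal black-emitting sphere, (1−a)S·πr² = σ·4πr²·T⁴ ⇒ S = 4σT⁴/(1−a).
S = 4·5.67×10⁻⁸·(126)⁴/1.00 = 57.16 W/m².
Flux falls as S = L/(4πd²), so d = √(L/(4πS)) = √(2.04×10²⁹/(4π·57.16)).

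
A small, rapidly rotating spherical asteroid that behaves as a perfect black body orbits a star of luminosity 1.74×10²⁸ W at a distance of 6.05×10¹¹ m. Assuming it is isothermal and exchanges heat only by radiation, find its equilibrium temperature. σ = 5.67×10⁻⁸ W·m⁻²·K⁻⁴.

T ≈ 359 K

First find the stellar flux at distance d: S = L/(4πd²) = 1.74×10²⁸/(4π·(6.05×10¹¹)²) = 3783 W/m².
For an isothermal sphere, absorbed (1−a)S·πr² = emitted σ·4πr²·T⁴, so T⁴ = (1−a)S/(4σ).
T⁴ = 1.00·3783/(4·5.67×10⁻⁸) = 1.668×10¹⁰ K⁴.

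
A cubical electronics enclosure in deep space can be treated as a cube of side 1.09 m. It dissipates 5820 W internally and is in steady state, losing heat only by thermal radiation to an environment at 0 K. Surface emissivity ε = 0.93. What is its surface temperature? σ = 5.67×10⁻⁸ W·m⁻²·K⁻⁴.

Steady state: internal power = radiated power, P = εσA T⁴.
Radiating area A = 6L² = 7.129 m².
T⁴ = P/(εσA) = 5820/(0.93·5.67×10⁻⁸·7.129) = 1.548×10¹⁰ K⁴.
T = (1.548×10¹⁰)^(1/4).

T ≈ 353 K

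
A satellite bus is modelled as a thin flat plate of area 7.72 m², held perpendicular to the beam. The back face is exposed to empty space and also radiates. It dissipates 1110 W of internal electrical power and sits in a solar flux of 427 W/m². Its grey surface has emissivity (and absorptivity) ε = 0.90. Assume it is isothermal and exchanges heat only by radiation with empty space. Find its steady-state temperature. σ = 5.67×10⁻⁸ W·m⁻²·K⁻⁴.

At steady state, absorbed solar power + internal power = radiated power.
Absorbed: α·S·A_cross = 0.90·427·7.720 = 2967 W (cross-section A).
Total input = 2967 + 1110 = 4077 W.
Radiated: εσ·A_surf·T⁴ with A_surf = 2A = 15.44 m².
T⁴ = 4077/(0.90·5.67×10⁻⁸·15.44) = 5.174×10⁹ K⁴.

T ≈ 268 K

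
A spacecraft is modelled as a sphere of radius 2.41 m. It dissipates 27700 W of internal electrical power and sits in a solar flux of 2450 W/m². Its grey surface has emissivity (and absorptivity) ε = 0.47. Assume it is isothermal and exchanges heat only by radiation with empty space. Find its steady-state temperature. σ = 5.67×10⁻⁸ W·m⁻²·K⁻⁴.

T ≈ 398 K

At steady state, absorbed solar power + internal power = radiated power.
Absorbed: α·S·A_cross = 0.47·2450·18.25 = 21010 W (cross-section πr²).
Total input = 21010 + 27700 = 48710 W.
Radiated: εσ·A_surf·T⁴ with A_surf = 4πr² = 72.99 m².
T⁴ = 48710/(0.47·5.67×10⁻⁸·72.99) = 2.504×10¹⁰ K⁴.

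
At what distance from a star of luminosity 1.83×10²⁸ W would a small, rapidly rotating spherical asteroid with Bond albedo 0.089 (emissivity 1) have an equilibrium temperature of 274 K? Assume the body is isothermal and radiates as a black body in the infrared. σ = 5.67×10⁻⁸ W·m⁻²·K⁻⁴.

d ≈ 1.02×10¹² m

For an isothermal black-emitting sphere, (1−a)S·πr² = σ·4πr²·T⁴ ⇒ S = 4σT⁴/(1−a).
S = 4·5.67×10⁻⁸·(274)⁴/0.911 = 1403 W/m².
Flux falls as S = L/(4πd²), so d = √(L/(4πS)) = √(1.83×10²⁸/(4π·1403)).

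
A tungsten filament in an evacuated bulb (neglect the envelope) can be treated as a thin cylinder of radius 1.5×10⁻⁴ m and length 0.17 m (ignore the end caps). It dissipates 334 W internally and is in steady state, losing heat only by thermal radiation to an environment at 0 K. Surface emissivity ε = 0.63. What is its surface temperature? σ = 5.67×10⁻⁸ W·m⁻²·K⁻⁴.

T ≈ 2760 K

Steady state: internal power = radiated power, P = εσA T⁴.
Radiating area A = 2πrL = 1.602×10⁻⁴ m².
T⁴ = P/(εσA) = 334/(0.63·5.67×10⁻⁸·1.602×10⁻⁴) = 5.836×10¹³ K⁴.
T = (5.836×10¹³)^(1/4).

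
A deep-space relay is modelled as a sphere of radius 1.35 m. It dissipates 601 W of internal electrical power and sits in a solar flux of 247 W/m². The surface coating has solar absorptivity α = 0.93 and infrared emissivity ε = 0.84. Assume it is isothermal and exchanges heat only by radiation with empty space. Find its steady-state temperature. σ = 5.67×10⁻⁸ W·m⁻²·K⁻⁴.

T ≈ 205 K

At steady state, absorbed solar power + internal power = radiated power.
Absorbed: α·S·A_cross = 0.93·247·5.726 = 1315 W (cross-section πr²).
Total input = 1315 + 601 = 1916 W.
Radiated: εσ·A_surf·T⁴ with A_surf = 4πr² = 22.90 m².
T⁴ = 1916/(0.84·5.67×10⁻⁸·22.90) = 1.757×10⁹ K⁴.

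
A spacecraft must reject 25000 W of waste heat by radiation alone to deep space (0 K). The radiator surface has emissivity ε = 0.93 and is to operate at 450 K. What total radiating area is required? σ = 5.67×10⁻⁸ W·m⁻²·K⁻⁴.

P = εσA T⁴ ⇒ A = P/(εσT⁴).
T⁴ = 4.101×10¹⁰ K⁴.
A = 25000/(0.93 × 5.67×10⁻⁸ × 4.101×10¹⁰).

A ≈ 11.6 m²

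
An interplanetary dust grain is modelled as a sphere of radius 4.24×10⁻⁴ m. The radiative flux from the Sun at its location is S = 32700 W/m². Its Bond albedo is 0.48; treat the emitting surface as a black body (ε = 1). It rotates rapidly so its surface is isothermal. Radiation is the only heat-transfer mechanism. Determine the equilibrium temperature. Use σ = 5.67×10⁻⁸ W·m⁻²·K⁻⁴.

T ≈ 523 K

At equilibrium, absorbed power = emitted power.
Absorbing cross-section = πr² = 5.648×10⁻⁷ m²; emitting surface = 4πr² = 2.259×10⁻⁶ m² (ratio 4).
(1−a)S·A_cross = εσ·A_surf·T⁴  ⇒  T⁴ = (1−a)S/(4σ).
T⁴ = 0.520·32700/(4·5.67×10⁻⁸) = 7.497×10¹⁰ K⁴.
T = (7.497×10¹⁰)^(1/4).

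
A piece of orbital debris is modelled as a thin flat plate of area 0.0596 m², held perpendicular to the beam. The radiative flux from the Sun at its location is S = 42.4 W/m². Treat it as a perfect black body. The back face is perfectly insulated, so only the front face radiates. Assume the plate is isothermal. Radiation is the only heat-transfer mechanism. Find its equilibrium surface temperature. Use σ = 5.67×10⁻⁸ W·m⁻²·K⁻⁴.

At equilibrium, absorbed power = emitted power.
Absorbing cross-section = A = 0.05960 m²; emitting surface = A = 0.05960 m² (ratio 1).
S·A_cross = εσ·A_surf·T⁴  ⇒  T⁴ = S/(1σ).
T⁴ = 1.00·42.4/(1·5.67×10⁻⁸) = 7.478×10⁸ K⁴.
T = (7.478×10⁸)^(1/4).

T ≈ 165 K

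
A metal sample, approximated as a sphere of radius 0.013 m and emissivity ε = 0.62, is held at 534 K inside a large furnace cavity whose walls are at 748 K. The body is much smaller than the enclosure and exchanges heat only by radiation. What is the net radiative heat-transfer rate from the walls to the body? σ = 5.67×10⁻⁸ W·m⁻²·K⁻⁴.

P_net ≈ 17.3 W

For a small grey body in a large enclosure: P_net = εσA(T_body⁴ − T_wall⁴).
A = 4πr² = 0.002124 m²; T_body⁴ − T_wall⁴ = 8.131×10¹⁰ − 3.130×10¹¹ = -2.317×10¹¹ K⁴.
|P_net| = 0.62·5.67×10⁻⁸·0.002124·2.317×10¹¹.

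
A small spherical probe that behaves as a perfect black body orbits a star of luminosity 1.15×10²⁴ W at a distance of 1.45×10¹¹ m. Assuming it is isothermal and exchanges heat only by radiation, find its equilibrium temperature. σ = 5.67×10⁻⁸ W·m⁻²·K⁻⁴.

T ≈ 66.2 K

First find the stellar flux at distance d: S = L/(4πd²) = 1.15×10²⁴/(4π·(1.45×10¹¹)²) = 4.353 W/m².
For an isothermal sphere, absorbed (1−a)S·πr² = emitted σ·4πr²·T⁴, so T⁴ = (1−a)S/(4σ).
T⁴ = 1.00·4.353/(4·5.67×10⁻⁸) = 1.919×10⁷ K⁴.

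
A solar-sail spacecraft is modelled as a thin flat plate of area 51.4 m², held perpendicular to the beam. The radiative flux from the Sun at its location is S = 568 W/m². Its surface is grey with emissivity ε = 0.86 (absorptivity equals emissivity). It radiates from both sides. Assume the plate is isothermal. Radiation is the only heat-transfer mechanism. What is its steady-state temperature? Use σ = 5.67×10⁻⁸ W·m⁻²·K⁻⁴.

T ≈ 266 K

At equilibrium, absorbed power = emitted power.
Absorbing cross-section = A = 51.40 m²; emitting surface = 2A = 102.8 m² (ratio 2).
εS·A_cross = εσ·A_surf·T⁴  ⇒  T⁴ = S/(2σ)   (ε cancels).
T⁴ = 568/(2·5.67×10⁻⁸) = 5.009×10⁹ K⁴.
T = (5.009×10⁹)^(1/4).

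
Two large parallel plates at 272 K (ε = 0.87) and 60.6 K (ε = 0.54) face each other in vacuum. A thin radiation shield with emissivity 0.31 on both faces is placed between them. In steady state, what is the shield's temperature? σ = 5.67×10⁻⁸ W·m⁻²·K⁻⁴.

T_s ≈ 234 K

In steady state the net flux on the hot side equals that on the cold side.
σ(T₁⁴−T_s⁴)/D₁ = σ(T_s⁴−T₂⁴)/D₂, with D₁ = 1/ε₁+1/ε_s−1 = 3.375, D₂ = 1/ε_s+1/ε₂−1 = 4.078.
Solve for T_s⁴: T_s⁴ = (D₂·T₁⁴ + D₁·T₂⁴)/(D₁+D₂) = 3.001×10⁹ K⁴.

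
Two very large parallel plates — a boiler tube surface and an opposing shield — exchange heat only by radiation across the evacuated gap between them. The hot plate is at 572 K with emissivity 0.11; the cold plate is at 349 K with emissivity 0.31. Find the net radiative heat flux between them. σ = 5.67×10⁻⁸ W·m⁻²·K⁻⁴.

For two infinite grey parallel plates, q = σ(T₁⁴ − T₂⁴)/(1/ε₁ + 1/ε₂ − 1).
T₁⁴ − T₂⁴ = 1.070×10¹¹ − 1.484×10¹⁰ = 9.221×10¹⁰ K⁴.
1/ε₁ + 1/ε₂ − 1 = 9.091 + 3.226 − 1 = 11.32.
q = 5.67×10⁻⁸ × 9.221×10¹⁰ / 11.32.

q ≈ 462 W/m²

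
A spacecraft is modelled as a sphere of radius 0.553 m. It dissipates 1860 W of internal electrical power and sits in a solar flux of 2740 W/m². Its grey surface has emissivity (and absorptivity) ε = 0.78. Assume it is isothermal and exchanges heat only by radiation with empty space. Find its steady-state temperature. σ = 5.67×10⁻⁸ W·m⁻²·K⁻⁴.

T ≈ 390 K

At steady state, absorbed solar power + internal power = radiated power.
Absorbed: α·S·A_cross = 0.78·2740·0.9607 = 2053 W (cross-section πr²).
Total input = 2053 + 1860 = 3913 W.
Radiated: εσ·A_surf·T⁴ with A_surf = 4πr² = 3.843 m².
T⁴ = 3913/(0.78·5.67×10⁻⁸·3.843) = 2.303×10¹⁰ K⁴.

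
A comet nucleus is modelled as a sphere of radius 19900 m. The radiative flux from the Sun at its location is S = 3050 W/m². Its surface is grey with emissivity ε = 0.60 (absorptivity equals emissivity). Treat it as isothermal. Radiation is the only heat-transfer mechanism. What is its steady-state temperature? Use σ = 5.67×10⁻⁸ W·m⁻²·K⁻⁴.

At equilibrium, absorbed power = emitted power.
Absorbing cross-section = πr² = 1.244×10⁹ m²; emitting surface = 4πr² = 4.976×10⁹ m² (ratio 4).
εS·A_cross = εσ·A_surf·T⁴  ⇒  T⁴ = S/(4σ)   (ε cancels).
T⁴ = 3050/(4·5.67×10⁻⁸) = 1.345×10¹⁰ K⁴.
T = (1.345×10¹⁰)^(1/4).

T ≈ 341 K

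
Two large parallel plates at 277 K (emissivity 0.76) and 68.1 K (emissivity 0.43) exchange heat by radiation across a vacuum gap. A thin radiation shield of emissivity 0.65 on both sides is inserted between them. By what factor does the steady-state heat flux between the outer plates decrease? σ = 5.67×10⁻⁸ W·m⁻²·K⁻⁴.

factor ≈ 1.79

Without shield: q₀ = σΔ(T⁴)/(1/ε₁+1/ε₂−1) with denominator 2.641.
With shield the two gaps are in series; the resistances add: (1/ε₁+1/ε_s−1)+(1/ε_s+1/ε₂−1) = 1.854+2.864 = 4.718.
Heat-flux ratio q₀/q = 4.718/2.641.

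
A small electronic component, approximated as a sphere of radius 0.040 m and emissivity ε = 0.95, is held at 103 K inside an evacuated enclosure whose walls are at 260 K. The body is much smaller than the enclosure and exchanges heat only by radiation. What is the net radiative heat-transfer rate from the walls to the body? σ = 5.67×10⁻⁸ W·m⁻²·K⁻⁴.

For a small grey body in a large enclosure: P_net = εσA(T_body⁴ − T_wall⁴).
A = 4πr² = 0.02011 m²; T_body⁴ − T_wall⁴ = 1.126×10⁸ − 4.570×10⁹ = -4.457×10⁹ K⁴.
|P_net| = 0.95·5.67×10⁻⁸·0.02011·4.457×10⁹.

P_net ≈ 4.83 W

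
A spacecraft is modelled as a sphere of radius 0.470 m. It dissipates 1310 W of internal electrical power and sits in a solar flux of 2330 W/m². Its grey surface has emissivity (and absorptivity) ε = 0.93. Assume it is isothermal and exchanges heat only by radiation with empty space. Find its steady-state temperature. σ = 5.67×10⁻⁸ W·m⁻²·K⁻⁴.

At steady state, absorbed solar power + internal power = radiated power.
Absorbed: α·S·A_cross = 0.93·2330·0.6940 = 1504 W (cross-section πr²).
Total input = 1504 + 1310 = 2814 W.
Radiated: εσ·A_surf·T⁴ with A_surf = 4πr² = 2.776 m².
T⁴ = 2814/(0.93·5.67×10⁻⁸·2.776) = 1.922×10¹⁰ K⁴.

T ≈ 372 K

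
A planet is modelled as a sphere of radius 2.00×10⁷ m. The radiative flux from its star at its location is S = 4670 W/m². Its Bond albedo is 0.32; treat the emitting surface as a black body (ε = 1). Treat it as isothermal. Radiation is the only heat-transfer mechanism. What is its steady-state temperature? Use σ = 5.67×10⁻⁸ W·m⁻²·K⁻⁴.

T ≈ 344 K

At equilibrium, absorbed power = emitted power.
Absorbing cross-section = πr² = 1.257×10¹⁵ m²; emitting surface = 4πr² = 5.027×10¹⁵ m² (ratio 4).
(1−a)S·A_cross = εσ·A_surf·T⁴  ⇒  T⁴ = (1−a)S/(4σ).
T⁴ = 0.680·4670/(4·5.67×10⁻⁸) = 1.400×10¹⁰ K⁴.
T = (1.400×10¹⁰)^(1/4).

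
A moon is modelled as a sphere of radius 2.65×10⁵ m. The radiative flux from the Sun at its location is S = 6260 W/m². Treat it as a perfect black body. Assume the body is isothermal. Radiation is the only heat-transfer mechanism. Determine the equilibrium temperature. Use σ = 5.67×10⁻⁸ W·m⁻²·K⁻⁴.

At equilibrium, absorbed power = emitted power.
Absorbing cross-section = πr² = 2.206×10¹¹ m²; emitting surface = 4πr² = 8.825×10¹¹ m² (ratio 4).
S·A_cross = εσ·A_surf·T⁴  ⇒  T⁴ = S/(4σ).
T⁴ = 1.00·6260/(4·5.67×10⁻⁸) = 2.760×10¹⁰ K⁴.
T = (2.760×10¹⁰)^(1/4).

T ≈ 408 K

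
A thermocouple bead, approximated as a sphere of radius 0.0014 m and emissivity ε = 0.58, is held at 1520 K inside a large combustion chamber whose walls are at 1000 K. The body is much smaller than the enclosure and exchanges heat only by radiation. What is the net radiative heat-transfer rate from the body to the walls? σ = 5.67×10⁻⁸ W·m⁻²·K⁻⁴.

For a small grey body in a large enclosure: P_net = εσA(T_body⁴ − T_wall⁴).
A = 4πr² = 2.463×10⁻⁵ m²; T_body⁴ − T_wall⁴ = 5.338×10¹² − 1.000×10¹² = 4.338×10¹² K⁴.
|P_net| = 0.58·5.67×10⁻⁸·2.463×10⁻⁵·4.338×10¹².

P_net ≈ 3.51 W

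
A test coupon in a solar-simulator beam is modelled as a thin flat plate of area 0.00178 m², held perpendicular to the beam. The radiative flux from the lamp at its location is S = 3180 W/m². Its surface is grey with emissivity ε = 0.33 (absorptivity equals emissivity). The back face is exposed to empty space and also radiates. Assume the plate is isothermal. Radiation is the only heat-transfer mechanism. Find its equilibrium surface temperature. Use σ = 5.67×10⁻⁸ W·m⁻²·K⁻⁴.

T ≈ 409 K

At equilibrium, absorbed power = emitted power.
Absorbing cross-section = A = 0.001780 m²; emitting surface = 2A = 0.003560 m² (ratio 2).
εS·A_cross = εσ·A_surf·T⁴  ⇒  T⁴ = S/(2σ)   (ε cancels).
T⁴ = 3180/(2·5.67×10⁻⁸) = 2.804×10¹⁰ K⁴.
T = (2.804×10¹⁰)^(1/4).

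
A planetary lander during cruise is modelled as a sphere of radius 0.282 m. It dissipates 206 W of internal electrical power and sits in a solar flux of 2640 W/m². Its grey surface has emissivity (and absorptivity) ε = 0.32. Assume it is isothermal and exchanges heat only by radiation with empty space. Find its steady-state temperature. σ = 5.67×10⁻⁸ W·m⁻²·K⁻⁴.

T ≈ 389 K

At steady state, absorbed solar power + internal power = radiated power.
Absorbed: α·S·A_cross = 0.32·2640·0.2498 = 211.1 W (cross-section πr²).
Total input = 211.1 + 206 = 417.1 W.
Radiated: εσ·A_surf·T⁴ with A_surf = 4πr² = 0.9993 m².
T⁴ = 417.1/(0.32·5.67×10⁻⁸·0.9993) = 2.300×10¹⁰ K⁴.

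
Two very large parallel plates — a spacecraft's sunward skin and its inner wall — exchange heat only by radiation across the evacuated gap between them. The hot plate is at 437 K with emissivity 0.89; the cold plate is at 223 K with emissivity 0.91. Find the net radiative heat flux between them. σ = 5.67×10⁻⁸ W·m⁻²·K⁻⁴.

For two infinite grey parallel plates, q = σ(T₁⁴ − T₂⁴)/(1/ε₁ + 1/ε₂ − 1).
T₁⁴ − T₂⁴ = 3.647×10¹⁰ − 2.473×10⁹ = 3.400×10¹⁰ K⁴.
1/ε₁ + 1/ε₂ − 1 = 1.124 + 1.099 − 1 = 1.222.
q = 5.67×10⁻⁸ × 3.400×10¹⁰ / 1.222.

q ≈ 1580 W/m²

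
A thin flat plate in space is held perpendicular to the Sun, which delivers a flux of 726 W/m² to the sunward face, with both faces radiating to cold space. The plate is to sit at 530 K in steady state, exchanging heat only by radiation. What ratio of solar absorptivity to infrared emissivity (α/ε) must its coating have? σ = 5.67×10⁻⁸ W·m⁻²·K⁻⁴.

α/ε ≈ 12.3

Balance: αS·A = εσ·2A·T⁴ ⇒ α/ε = 2σT⁴/S.
α/ε = 2·5.67×10⁻⁸·(530)⁴/726 = 2·5.67×10⁻⁸·7.890×10¹⁰/726.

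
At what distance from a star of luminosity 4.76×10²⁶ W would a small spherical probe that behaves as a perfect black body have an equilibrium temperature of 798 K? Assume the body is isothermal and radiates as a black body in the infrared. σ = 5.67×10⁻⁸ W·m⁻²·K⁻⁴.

d ≈ 2.03×10¹⁰ m

For an isothermal black-emitting sphere, (1−a)S·πr² = σ·4πr²·T⁴ ⇒ S = 4σT⁴/(1−a).
S = 4·5.67×10⁻⁸·(798)⁴/1.00 = 91970 W/m².
Flux falls as S = L/(4πd²), so d = √(L/(4πS)) = √(4.76×10²⁶/(4π·91970)).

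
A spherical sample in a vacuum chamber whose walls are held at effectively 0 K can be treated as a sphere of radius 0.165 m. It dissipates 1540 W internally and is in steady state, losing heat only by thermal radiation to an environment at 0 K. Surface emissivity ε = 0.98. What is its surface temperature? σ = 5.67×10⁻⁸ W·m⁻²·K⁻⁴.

T ≈ 533 K

Steady state: internal power = radiated power, P = εσA T⁴.
Radiating area A = 4πr² = 0.3421 m².
T⁴ = P/(εσA) = 1540/(0.98·5.67×10⁻⁸·0.3421) = 8.101×10¹⁰ K⁴.
T = (8.101×10¹⁰)^(1/4).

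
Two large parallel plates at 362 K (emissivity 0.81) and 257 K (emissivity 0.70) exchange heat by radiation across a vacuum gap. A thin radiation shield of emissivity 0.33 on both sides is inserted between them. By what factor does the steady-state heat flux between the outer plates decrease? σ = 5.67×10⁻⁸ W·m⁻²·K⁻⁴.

factor ≈ 4.04

Without shield: q₀ = σΔ(T⁴)/(1/ε₁+1/ε₂−1) with denominator 1.663.
With shield the two gaps are in series; the resistances add: (1/ε₁+1/ε_s−1)+(1/ε_s+1/ε₂−1) = 3.265+3.459 = 6.724.
Heat-flux ratio q₀/q = 6.724/1.663.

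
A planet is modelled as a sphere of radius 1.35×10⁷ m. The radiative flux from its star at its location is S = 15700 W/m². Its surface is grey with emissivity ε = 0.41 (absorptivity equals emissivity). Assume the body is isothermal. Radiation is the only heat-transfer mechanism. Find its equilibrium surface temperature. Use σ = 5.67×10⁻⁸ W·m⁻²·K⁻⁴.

T ≈ 513 K

At equilibrium, absorbed power = emitted power.
Absorbing cross-section = πr² = 5.726×10¹⁴ m²; emitting surface = 4πr² = 2.290×10¹⁵ m² (ratio 4).
εS·A_cross = εσ·A_surf·T⁴  ⇒  T⁴ = S/(4σ)   (ε cancels).
T⁴ = 15700/(4·5.67×10⁻⁸) = 6.922×10¹⁰ K⁴.
T = (6.922×10¹⁰)^(1/4).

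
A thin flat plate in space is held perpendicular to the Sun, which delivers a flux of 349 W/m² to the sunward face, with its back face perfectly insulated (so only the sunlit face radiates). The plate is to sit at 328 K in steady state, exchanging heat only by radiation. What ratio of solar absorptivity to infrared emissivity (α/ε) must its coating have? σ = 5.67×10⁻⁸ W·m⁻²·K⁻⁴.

Balance: αS·A = εσ·1A·T⁴ ⇒ α/ε = σT⁴/S.
α/ε = 5.67×10⁻⁸·(328)⁴/349 = 5.67×10⁻⁸·1.157×10¹⁰/349.

α/ε ≈ 1.88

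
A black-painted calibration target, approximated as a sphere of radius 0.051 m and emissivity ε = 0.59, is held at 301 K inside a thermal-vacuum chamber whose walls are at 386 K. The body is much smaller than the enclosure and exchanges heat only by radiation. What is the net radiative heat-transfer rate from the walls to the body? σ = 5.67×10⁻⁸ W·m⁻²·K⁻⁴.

P_net ≈ 15.3 W

For a small grey body in a large enclosure: P_net = εσA(T_body⁴ − T_wall⁴).
A = 4πr² = 0.03269 m²; T_body⁴ − T_wall⁴ = 8.209×10⁹ − 2.220×10¹⁰ = -1.399×10¹⁰ K⁴.
|P_net| = 0.59·5.67×10⁻⁸·0.03269·1.399×10¹⁰.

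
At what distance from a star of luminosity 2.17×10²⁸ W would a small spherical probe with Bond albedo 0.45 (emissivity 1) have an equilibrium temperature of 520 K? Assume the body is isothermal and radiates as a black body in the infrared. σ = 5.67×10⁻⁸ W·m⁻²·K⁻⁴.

d ≈ 2.39×10¹¹ m

For an isothermal black-emitting sphere, (1−a)S·πr² = σ·4πr²·T⁴ ⇒ S = 4σT⁴/(1−a).
S = 4·5.67×10⁻⁸·(520)⁴/0.550 = 30150 W/m².
Flux falls as S = L/(4πd²), so d = √(L/(4πS)) = √(2.17×10²⁸/(4π·30150)).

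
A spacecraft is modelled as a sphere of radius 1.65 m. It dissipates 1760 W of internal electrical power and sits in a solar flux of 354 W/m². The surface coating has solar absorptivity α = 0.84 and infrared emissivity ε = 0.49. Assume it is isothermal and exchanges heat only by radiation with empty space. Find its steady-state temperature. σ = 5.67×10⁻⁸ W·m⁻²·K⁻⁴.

T ≈ 259 K

At steady state, absorbed solar power + internal power = radiated power.
Absorbed: α·S·A_cross = 0.84·354·8.553 = 2543 W (cross-section πr²).
Total input = 2543 + 1760 = 4303 W.
Radiated: εσ·A_surf·T⁴ with A_surf = 4πr² = 34.21 m².
T⁴ = 4303/(0.49·5.67×10⁻⁸·34.21) = 4.527×10⁹ K⁴.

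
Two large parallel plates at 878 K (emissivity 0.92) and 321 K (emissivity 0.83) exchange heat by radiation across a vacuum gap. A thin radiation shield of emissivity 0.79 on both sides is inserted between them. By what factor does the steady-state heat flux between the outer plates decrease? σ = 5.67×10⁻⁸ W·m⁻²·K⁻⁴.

factor ≈ 2.19

Without shield: q₀ = σΔ(T⁴)/(1/ε₁+1/ε₂−1) with denominator 1.292.
With shield the two gaps are in series; the resistances add: (1/ε₁+1/ε_s−1)+(1/ε_s+1/ε₂−1) = 1.353+1.471 = 2.823.
Heat-flux ratio q₀/q = 2.823/1.292.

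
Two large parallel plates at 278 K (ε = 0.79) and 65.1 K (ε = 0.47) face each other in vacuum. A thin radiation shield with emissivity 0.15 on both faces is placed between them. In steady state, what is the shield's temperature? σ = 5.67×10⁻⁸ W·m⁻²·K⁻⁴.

T_s ≈ 237 K

In steady state the net flux on the hot side equals that on the cold side.
σ(T₁⁴−T_s⁴)/D₁ = σ(T_s⁴−T₂⁴)/D₂, with D₁ = 1/ε₁+1/ε_s−1 = 6.932, D₂ = 1/ε_s+1/ε₂−1 = 7.794.
Solve for T_s⁴: T_s⁴ = (D₂·T₁⁴ + D₁·T₂⁴)/(D₁+D₂) = 3.170×10⁹ K⁴.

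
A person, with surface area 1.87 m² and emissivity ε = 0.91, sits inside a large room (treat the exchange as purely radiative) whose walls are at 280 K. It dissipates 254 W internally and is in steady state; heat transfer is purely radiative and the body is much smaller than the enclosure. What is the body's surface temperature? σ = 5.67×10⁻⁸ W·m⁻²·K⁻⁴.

T ≈ 306 K

For a small grey body in a large enclosure, net radiated power = εσA(T⁴ − T_w⁴).
Steady state: P = εσA(T⁴ − T_w⁴) with A = 1.87 m².
T⁴ = P/(εσA) + T_w⁴ = 254/(0.91·5.67×10⁻⁸·1.870) + (280)⁴
    = 2.632×10⁹ + 6.147×10⁹ = 8.779×10⁹ K⁴.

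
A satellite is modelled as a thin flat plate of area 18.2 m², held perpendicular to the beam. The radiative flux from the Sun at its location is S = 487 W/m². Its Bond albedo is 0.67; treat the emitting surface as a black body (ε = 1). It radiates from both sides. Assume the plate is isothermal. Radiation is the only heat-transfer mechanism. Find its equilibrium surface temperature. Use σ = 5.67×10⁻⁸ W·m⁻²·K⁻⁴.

At equilibrium, absorbed power = emitted power.
Absorbing cross-section = A = 18.20 m²; emitting surface = 2A = 36.40 m² (ratio 2).
(1−a)S·A_cross = εσ·A_surf·T⁴  ⇒  T⁴ = (1−a)S/(2σ).
T⁴ = 0.330·487/(2·5.67×10⁻⁸) = 1.417×10⁹ K⁴.
T = (1.417×10⁹)^(1/4).

T ≈ 194 K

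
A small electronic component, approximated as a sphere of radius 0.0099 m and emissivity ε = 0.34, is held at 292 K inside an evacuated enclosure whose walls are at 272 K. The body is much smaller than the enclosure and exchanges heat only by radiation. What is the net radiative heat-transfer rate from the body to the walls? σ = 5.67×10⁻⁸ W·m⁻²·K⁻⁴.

P_net ≈ 0.0427 W

For a small grey body in a large enclosure: P_net = εσA(T_body⁴ − T_wall⁴).
A = 4πr² = 0.001232 m²; T_body⁴ − T_wall⁴ = 7.270×10⁹ − 5.474×10⁹ = 1.796×10⁹ K⁴.
|P_net| = 0.34·5.67×10⁻⁸·0.001232·1.796×10⁹.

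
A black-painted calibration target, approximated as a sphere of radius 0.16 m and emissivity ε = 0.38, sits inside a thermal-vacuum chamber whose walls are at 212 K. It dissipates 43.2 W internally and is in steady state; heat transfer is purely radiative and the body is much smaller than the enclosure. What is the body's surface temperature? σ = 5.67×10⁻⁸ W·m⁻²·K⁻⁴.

For a small grey body in a large enclosure, net radiated power = εσA(T⁴ − T_w⁴).
Steady state: P = εσA(T⁴ − T_w⁴) with A = 4πr² = 0.3217 m².
T⁴ = P/(εσA) + T_w⁴ = 43.2/(0.38·5.67×10⁻⁸·0.3217) + (212)⁴
    = 6.233×10⁹ + 2.020×10⁹ = 8.253×10⁹ K⁴.

T ≈ 301 K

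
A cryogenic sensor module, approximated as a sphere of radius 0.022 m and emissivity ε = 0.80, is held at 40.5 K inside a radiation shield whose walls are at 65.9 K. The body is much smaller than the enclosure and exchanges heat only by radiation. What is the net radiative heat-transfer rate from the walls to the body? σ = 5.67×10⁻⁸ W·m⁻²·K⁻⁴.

P_net ≈ 0.00446 W

For a small grey body in a large enclosure: P_net = εσA(T_body⁴ − T_wall⁴).
A = 4πr² = 0.006082 m²; T_body⁴ − T_wall⁴ = 2.690×10⁶ − 1.886×10⁷ = -1.617×10⁷ K⁴.
|P_net| = 0.80·5.67×10⁻⁸·0.006082·1.617×10⁷.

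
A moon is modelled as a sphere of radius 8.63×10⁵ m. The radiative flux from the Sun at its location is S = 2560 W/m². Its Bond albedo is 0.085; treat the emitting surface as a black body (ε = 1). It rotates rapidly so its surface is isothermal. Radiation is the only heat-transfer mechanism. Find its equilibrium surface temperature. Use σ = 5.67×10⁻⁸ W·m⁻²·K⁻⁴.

T ≈ 319 K

At equilibrium, absorbed power = emitted power.
Absorbing cross-section = πr² = 2.340×10¹² m²; emitting surface = 4πr² = 9.359×10¹² m² (ratio 4).
(1−a)S·A_cross = εσ·A_surf·T⁴  ⇒  T⁴ = (1−a)S/(4σ).
T⁴ = 0.915·2560/(4·5.67×10⁻⁸) = 1.033×10¹⁰ K⁴.
T = (1.033×10¹⁰)^(1/4).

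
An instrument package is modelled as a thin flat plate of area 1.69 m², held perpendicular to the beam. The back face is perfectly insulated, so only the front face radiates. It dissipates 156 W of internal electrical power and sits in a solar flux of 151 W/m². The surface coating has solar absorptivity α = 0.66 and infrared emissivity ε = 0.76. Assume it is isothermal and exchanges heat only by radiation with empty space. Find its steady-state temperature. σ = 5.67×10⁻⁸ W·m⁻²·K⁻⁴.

At steady state, absorbed solar power + internal power = radiated power.
Absorbed: α·S·A_cross = 0.66·151·1.690 = 168.4 W (cross-section A).
Total input = 168.4 + 156 = 324.4 W.
Radiated: εσ·A_surf·T⁴ with A_surf = A = 1.690 m².
T⁴ = 324.4/(0.76·5.67×10⁻⁸·1.690) = 4.455×10⁹ K⁴.

T ≈ 258 K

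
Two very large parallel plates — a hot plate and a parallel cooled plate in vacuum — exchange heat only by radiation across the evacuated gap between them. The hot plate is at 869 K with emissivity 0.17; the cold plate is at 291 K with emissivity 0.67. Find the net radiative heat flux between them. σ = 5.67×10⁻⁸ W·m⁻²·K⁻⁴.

q ≈ 5010 W/m²

For two infinite grey parallel plates, q = σ(T₁⁴ − T₂⁴)/(1/ε₁ + 1/ε₂ − 1).
T₁⁴ − T₂⁴ = 5.703×10¹¹ − 7.171×10⁹ = 5.631×10¹¹ K⁴.
1/ε₁ + 1/ε₂ − 1 = 5.882 + 1.493 − 1 = 6.375.
q = 5.67×10⁻⁸ × 5.631×10¹¹ / 6.375.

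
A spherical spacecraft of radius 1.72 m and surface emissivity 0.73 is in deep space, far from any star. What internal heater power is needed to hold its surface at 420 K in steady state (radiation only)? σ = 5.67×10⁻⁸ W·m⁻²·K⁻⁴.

P = εσ·4πr²·T⁴.
4πr² = 37.18 m²; T⁴ = 3.112×10¹⁰ K⁴.
P = 0.73·5.67×10⁻⁸·37.18·3.112×10¹⁰.

P ≈ 47900 W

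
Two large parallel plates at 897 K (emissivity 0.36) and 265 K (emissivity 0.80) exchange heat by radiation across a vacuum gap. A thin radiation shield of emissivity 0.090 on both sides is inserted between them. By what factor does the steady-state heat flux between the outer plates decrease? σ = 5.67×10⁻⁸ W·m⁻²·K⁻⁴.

Without shield: q₀ = σΔ(T⁴)/(1/ε₁+1/ε₂−1) with denominator 3.028.
With shield the two gaps are in series; the resistances add: (1/ε₁+1/ε_s−1)+(1/ε_s+1/ε₂−1) = 12.89+11.36 = 24.25.
Heat-flux ratio q₀/q = 24.25/3.028.

factor ≈ 8.01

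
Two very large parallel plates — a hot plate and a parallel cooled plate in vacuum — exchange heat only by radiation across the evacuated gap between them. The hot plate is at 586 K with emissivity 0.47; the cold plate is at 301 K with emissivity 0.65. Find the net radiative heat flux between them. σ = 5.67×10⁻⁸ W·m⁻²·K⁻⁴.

For two infinite grey parallel plates, q = σ(T₁⁴ − T₂⁴)/(1/ε₁ + 1/ε₂ − 1).
T₁⁴ − T₂⁴ = 1.179×10¹¹ − 8.209×10⁹ = 1.097×10¹¹ K⁴.
1/ε₁ + 1/ε₂ − 1 = 2.128 + 1.538 − 1 = 2.666.
q = 5.67×10⁻⁸ × 1.097×10¹¹ / 2.666.

q ≈ 2330 W/m²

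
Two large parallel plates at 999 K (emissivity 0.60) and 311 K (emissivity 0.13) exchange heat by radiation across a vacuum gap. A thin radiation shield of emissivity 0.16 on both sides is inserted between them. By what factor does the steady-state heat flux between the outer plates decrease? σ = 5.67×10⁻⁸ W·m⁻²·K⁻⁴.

factor ≈ 2.38

Without shield: q₀ = σΔ(T⁴)/(1/ε₁+1/ε₂−1) with denominator 8.359.
With shield the two gaps are in series; the resistances add: (1/ε₁+1/ε_s−1)+(1/ε_s+1/ε₂−1) = 6.917+12.94 = 19.86.
Heat-flux ratio q₀/q = 19.86/8.359.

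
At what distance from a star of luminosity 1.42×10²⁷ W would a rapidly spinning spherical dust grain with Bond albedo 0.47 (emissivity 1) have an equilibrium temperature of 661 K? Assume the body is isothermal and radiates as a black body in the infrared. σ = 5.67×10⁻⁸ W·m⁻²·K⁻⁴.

d ≈ 3.72×10¹⁰ m

For an isothermal black-emitting sphere, (1−a)S·πr² = σ·4πr²·T⁴ ⇒ S = 4σT⁴/(1−a).
S = 4·5.67×10⁻⁸·(661)⁴/0.530 = 81690 W/m².
Flux falls as S = L/(4πd²), so d = √(L/(4πS)) = √(1.42×10²⁷/(4π·81690)).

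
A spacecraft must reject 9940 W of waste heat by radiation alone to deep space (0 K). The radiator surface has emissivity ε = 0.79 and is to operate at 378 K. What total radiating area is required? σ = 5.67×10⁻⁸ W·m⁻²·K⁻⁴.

P = εσA T⁴ ⇒ A = P/(εσT⁴).
T⁴ = 2.042×10¹⁰ K⁴.
A = 9940/(0.79 × 5.67×10⁻⁸ × 2.042×10¹⁰).

A ≈ 10.9 m²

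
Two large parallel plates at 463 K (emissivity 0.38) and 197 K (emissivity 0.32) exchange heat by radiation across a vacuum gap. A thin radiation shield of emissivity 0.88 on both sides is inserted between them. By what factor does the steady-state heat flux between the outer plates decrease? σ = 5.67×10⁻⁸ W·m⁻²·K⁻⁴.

Without shield: q₀ = σΔ(T⁴)/(1/ε₁+1/ε₂−1) with denominator 4.757.
With shield the two gaps are in series; the resistances add: (1/ε₁+1/ε_s−1)+(1/ε_s+1/ε₂−1) = 2.768+3.261 = 6.029.
Heat-flux ratio q₀/q = 6.029/4.757.

factor ≈ 1.27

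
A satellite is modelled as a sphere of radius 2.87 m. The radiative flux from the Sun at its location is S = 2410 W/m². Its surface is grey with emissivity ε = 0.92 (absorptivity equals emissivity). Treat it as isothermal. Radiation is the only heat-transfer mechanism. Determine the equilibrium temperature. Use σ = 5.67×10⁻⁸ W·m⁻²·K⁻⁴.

T ≈ 321 K

At equilibrium, absorbed power = emitted power.
Absorbing cross-section = πr² = 25.88 m²; emitting surface = 4πr² = 103.5 m² (ratio 4).
εS·A_cross = εσ·A_surf·T⁴  ⇒  T⁴ = S/(4σ)   (ε cancels).
T⁴ = 2410/(4·5.67×10⁻⁸) = 1.063×10¹⁰ K⁴.
T = (1.063×10¹⁰)^(1/4).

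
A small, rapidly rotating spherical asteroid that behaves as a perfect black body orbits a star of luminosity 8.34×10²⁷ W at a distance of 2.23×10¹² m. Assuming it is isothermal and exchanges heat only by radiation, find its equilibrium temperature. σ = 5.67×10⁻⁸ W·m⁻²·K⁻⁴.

T ≈ 156 K

First find the stellar flux at distance d: S = L/(4πd²) = 8.34×10²⁷/(4π·(2.23×10¹²)²) = 133.5 W/m².
For an isothermal sphere, absorbed (1−a)S·πr² = emitted σ·4πr²·T⁴, so T⁴ = (1−a)S/(4σ).
T⁴ = 1.00·133.5/(4·5.67×10⁻⁸) = 5.884×10⁸ K⁴.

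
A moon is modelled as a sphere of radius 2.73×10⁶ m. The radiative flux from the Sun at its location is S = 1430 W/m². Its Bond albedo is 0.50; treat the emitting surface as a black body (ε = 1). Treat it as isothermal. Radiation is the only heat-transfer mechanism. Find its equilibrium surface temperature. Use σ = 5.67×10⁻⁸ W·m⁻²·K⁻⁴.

At equilibrium, absorbed power = emitted power.
Absorbing cross-section = πr² = 2.341×10¹³ m²; emitting surface = 4πr² = 9.366×10¹³ m² (ratio 4).
(1−a)S·A_cross = εσ·A_surf·T⁴  ⇒  T⁴ = (1−a)S/(4σ).
T⁴ = 0.500·1430/(4·5.67×10⁻⁸) = 3.153×10⁹ K⁴.
T = (3.153×10⁹)^(1/4).

T ≈ 237 K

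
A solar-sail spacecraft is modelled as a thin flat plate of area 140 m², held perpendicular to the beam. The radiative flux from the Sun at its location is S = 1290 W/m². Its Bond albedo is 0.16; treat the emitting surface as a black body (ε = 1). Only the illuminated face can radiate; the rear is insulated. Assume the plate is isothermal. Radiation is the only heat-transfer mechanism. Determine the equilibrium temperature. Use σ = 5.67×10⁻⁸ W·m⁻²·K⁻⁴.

T ≈ 372 K

At equilibrium, absorbed power = emitted power.
Absorbing cross-section = A = 140.0 m²; emitting surface = A = 140.0 m² (ratio 1).
(1−a)S·A_cross = εσ·A_surf·T⁴  ⇒  T⁴ = (1−a)S/(1σ).
T⁴ = 0.840·1290/(1·5.67×10⁻⁸) = 1.911×10¹⁰ K⁴.
T = (1.911×10¹⁰)^(1/4).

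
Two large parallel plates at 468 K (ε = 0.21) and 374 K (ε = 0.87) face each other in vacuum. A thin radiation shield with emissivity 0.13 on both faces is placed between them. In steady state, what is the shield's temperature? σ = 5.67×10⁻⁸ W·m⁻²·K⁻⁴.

T_s ≈ 420 K

In steady state the net flux on the hot side equals that on the cold side.
σ(T₁⁴−T_s⁴)/D₁ = σ(T_s⁴−T₂⁴)/D₂, with D₁ = 1/ε₁+1/ε_s−1 = 11.45, D₂ = 1/ε_s+1/ε₂−1 = 7.842.
Solve for T_s⁴: T_s⁴ = (D₂·T₁⁴ + D₁·T₂⁴)/(D₁+D₂) = 3.111×10¹⁰ K⁴.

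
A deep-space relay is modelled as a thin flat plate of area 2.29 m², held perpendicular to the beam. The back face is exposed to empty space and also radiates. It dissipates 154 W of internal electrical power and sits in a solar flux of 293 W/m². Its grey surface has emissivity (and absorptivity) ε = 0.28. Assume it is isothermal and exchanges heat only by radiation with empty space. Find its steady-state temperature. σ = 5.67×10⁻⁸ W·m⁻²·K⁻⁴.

T ≈ 262 K

At steady state, absorbed solar power + internal power = radiated power.
Absorbed: α·S·A_cross = 0.28·293·2.290 = 187.9 W (cross-section A).
Total input = 187.9 + 154 = 341.9 W.
Radiated: εσ·A_surf·T⁴ with A_surf = 2A = 4.580 m².
T⁴ = 341.9/(0.28·5.67×10⁻⁸·4.580) = 4.702×10⁹ K⁴.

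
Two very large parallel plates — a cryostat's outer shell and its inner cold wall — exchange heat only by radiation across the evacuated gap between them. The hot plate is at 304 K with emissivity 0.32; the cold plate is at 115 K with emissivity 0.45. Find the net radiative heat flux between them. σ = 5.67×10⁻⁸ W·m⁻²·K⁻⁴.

q ≈ 109 W/m²

For two infinite grey parallel plates, q = σ(T₁⁴ − T₂⁴)/(1/ε₁ + 1/ε₂ − 1).
T₁⁴ − T₂⁴ = 8.541×10⁹ − 1.749×10⁸ = 8.366×10⁹ K⁴.
1/ε₁ + 1/ε₂ − 1 = 3.125 + 2.222 − 1 = 4.347.
q = 5.67×10⁻⁸ × 8.366×10⁹ / 4.347.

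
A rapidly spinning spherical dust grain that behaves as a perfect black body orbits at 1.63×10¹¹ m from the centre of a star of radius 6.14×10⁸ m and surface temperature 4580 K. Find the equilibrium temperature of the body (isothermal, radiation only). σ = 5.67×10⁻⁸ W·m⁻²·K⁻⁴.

T ≈ 199 K

The star's surface emits σT_*⁴; at distance d the flux is S = σT_*⁴(R_*/d)².
S = 5.67×10⁻⁸·(4580)⁴·(6.14×10⁸/1.63×10¹¹)² = 354.0 W/m².
For an isothermal sphere T⁴ = (1−a)S/(4σ) = 1.561×10⁹ K⁴.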